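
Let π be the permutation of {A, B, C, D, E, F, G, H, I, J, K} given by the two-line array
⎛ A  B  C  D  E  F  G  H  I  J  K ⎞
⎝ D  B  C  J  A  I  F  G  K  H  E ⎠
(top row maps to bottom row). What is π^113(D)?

I

Tracing D → J → … returns to D after 9 steps, so D lies in a 9-cycle (A D J H G F I K E).
On a 9-cycle, π^9 is the identity, so π^113 = π^5 there (113 ≡ 5 mod 9).
Advancing 5 steps from D: D → J → H → G → F → I.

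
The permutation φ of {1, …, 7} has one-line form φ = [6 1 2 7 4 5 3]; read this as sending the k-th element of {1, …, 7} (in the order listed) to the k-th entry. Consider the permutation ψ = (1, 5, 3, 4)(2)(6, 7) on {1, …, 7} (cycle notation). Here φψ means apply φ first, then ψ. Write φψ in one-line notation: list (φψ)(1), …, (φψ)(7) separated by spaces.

(φψ)(x) = ψ(φ(x)). Computing each image: ψ(φ(1)) = ψ(6) = 7, ψ(φ(2)) = ψ(1) = 5, ψ(φ(3)) = ψ(2) = 2, ψ(φ(4)) = ψ(7) = 6, ψ(φ(5)) = ψ(4) = 1, ψ(φ(6)) = ψ(5) = 3, ψ(φ(7)) = ψ(3) = 4.
Hence φψ = [7 5 2 6 1 3 4].

7 5 2 6 1 3 4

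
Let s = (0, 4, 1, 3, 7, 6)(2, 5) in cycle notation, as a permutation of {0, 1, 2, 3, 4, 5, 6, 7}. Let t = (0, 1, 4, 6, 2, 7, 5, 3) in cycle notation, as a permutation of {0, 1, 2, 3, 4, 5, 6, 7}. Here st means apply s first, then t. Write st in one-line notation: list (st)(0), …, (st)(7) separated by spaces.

6 0 3 5 4 7 1 2

(st)(x) = t(s(x)). Computing each image: t(s(0)) = t(4) = 6, t(s(1)) = t(3) = 0, t(s(2)) = t(5) = 3, t(s(3)) = t(7) = 5, t(s(4)) = t(1) = 4, t(s(5)) = t(2) = 7, t(s(6)) = t(0) = 1, t(s(7)) = t(6) = 2.
Hence st = [6 0 3 5 4 7 1 2].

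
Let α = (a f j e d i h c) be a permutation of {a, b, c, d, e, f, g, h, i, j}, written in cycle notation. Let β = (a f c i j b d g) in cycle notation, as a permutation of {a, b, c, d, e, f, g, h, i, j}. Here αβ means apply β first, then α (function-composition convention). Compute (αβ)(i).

e

(αβ)(i) = α(β(i)). β(i) = j, then α(j) = e. So (αβ)(i) = e.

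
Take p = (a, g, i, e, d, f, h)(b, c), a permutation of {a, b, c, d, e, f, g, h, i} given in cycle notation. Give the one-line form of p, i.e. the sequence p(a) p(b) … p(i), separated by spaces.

Each element maps to the next entry in its cycle (wrapping to the front): a→g, b→c, c→b, d→f, e→d, f→h, g→i, h→a, i→e.
Listing these in domain order gives g c b f d h i a e.

g c b f d h i a e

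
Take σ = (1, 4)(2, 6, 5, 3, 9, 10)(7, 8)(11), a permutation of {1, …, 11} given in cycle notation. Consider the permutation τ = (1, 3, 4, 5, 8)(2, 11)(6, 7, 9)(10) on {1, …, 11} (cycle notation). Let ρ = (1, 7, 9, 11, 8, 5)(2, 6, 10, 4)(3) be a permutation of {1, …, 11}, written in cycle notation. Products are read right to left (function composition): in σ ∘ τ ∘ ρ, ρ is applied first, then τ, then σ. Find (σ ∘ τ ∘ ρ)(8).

(σ ∘ τ ∘ ρ)(8) = σ(τ(ρ(8))). ρ(8) = 5, then τ(5) = 8, then σ(8) = 7, so the result is 7.

7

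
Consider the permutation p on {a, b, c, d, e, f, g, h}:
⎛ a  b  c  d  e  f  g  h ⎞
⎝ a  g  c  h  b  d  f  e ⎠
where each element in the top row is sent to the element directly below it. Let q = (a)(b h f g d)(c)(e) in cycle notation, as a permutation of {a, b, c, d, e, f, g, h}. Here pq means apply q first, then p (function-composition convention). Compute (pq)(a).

a

First apply q: q(a) = a, then p(a) = a. Thus (pq)(a) = a.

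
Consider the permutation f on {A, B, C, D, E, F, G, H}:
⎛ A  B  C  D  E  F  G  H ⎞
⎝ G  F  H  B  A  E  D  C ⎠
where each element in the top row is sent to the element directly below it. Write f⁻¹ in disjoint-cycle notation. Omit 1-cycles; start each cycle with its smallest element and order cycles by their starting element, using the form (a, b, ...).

(A, E, F, B, D, G)(C, H)

The cycle decomposition of f is (A, G, D, B, F, E)(C, H).
The inverse reverses every cycle; in canonical form, f⁻¹ = (A, E, F, B, D, G)(C, H).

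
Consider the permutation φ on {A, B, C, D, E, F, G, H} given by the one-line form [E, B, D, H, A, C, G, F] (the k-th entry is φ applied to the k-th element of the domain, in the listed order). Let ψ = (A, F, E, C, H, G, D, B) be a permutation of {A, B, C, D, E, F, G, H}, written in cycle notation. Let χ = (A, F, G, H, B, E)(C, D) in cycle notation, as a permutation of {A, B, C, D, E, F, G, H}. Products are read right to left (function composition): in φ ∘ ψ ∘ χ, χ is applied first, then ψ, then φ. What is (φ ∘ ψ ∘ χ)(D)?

Apply the permutations in order: χ(D) = C, then ψ(C) = H, then φ(H) = F. So (φ ∘ ψ ∘ χ)(D) = F.

F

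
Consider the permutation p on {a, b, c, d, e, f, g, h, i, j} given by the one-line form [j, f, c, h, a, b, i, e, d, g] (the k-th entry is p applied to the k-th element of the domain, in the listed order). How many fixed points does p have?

1

The fixed points (elements with p(x) = x) are {c}, so there is 1.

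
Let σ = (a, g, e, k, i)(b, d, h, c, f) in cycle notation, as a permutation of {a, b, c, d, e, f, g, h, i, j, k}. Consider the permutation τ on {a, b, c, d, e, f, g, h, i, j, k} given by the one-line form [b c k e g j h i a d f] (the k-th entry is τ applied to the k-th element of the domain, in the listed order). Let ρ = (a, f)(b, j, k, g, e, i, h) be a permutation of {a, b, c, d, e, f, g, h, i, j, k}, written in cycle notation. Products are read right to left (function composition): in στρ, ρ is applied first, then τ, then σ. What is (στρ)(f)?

Apply the permutations in order: ρ(f) = a, then τ(a) = b, then σ(b) = d. So (στρ)(f) = d.

d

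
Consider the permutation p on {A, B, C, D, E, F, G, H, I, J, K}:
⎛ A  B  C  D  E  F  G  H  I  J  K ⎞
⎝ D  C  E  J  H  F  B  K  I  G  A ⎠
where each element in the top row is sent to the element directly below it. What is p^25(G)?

D

Tracing G → B → … returns to G after 9 steps, so G lies in a 9-cycle (A, D, J, G, B, C, E, H, K).
On a 9-cycle, p^9 is the identity, so p^25 = p^7 there (25 ≡ 7 mod 9).
Stepping 7 places around the cycle: G → B → C → E → H → K → A → D.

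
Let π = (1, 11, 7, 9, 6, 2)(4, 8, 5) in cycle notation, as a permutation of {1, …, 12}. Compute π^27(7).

2

7 lies in the 6-cycle (1, 11, 7, 9, 6, 2).
On a 6-cycle, π^6 is the identity, so π^27 = π^3 there (27 ≡ 3 mod 6).
Advancing 3 steps from 7: 7 → 9 → 6 → 2.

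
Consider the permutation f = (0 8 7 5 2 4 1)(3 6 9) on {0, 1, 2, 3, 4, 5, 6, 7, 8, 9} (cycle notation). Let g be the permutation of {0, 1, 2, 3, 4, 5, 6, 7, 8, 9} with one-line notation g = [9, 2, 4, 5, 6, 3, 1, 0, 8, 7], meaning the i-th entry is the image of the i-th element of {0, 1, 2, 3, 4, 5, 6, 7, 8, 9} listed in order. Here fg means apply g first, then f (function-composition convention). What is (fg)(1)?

(fg)(1) = f(g(1)). g(1) = 2, then f(2) = 4. So (fg)(1) = 4.

4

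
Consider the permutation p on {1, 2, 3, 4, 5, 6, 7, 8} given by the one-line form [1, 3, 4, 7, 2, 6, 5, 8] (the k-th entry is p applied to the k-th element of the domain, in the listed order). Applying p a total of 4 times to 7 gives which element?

Tracing 7 → 5 → … returns to 7 after 5 steps, so 7 lies in a 5-cycle (2 3 4 7 5).
Stepping 4 places around the cycle: 7 → 5 → 2 → 3 → 4.

4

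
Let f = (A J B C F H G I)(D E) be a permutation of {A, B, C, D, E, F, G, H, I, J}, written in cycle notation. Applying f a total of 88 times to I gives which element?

I lies in the 8-cycle (A J B C F H G I).
Since the cycle has length 8, f^88 acts on it the same as f^0 (88 mod 8 = 0).
So f^88(I) = I.

I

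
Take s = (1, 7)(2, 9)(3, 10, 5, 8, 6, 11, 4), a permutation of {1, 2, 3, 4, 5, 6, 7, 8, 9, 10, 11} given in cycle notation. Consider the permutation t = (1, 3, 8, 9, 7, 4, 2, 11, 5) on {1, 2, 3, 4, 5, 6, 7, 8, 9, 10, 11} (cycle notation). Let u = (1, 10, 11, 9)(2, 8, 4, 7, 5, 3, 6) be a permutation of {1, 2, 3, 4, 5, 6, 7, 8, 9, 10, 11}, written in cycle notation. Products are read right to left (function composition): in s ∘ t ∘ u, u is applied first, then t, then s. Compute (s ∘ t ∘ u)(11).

Chase 11: u(11) = 9; t(9) = 7; s(7) = 1. Hence (s ∘ t ∘ u)(11) = 1.

1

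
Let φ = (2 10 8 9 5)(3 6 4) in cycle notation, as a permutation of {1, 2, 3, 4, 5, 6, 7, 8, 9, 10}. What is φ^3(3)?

3

3 lies in the 3-cycle (3 6 4).
On a 3-cycle, φ^3 is the identity, so φ^3 = φ^0 there (3 ≡ 0 mod 3).
So φ^3(3) = 3.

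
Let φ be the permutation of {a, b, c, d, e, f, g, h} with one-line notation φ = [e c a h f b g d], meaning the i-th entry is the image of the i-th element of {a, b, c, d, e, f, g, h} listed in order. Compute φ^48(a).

Tracing a → e → … returns to a after 5 steps, so a lies in a 5-cycle (a, e, f, b, c).
Powers repeat with period 5 on this cycle, and 48 mod 5 = 3, so φ^48(a) = φ^3(a).
Advancing 3 steps from a: a → e → f → b.

b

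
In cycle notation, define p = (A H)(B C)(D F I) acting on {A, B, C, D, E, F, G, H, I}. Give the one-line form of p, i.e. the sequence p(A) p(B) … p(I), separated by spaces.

Reading each image from the cycles: A↦H, B↦C, C↦B, D↦F, E↦E, F↦I, G↦G, H↦A, I↦D.
Listing these in domain order gives H C B F E I G A D.

H C B F E I G A D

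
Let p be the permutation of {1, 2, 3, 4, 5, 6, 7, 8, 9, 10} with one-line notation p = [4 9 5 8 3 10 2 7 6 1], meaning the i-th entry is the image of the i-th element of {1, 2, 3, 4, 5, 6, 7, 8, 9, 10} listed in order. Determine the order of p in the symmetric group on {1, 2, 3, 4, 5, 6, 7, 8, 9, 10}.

Writing p as disjoint cycles, the cycle lengths are 8, 2.
Since disjoint cycles commute, ord(p) = lcm(8, 2) = 8.

8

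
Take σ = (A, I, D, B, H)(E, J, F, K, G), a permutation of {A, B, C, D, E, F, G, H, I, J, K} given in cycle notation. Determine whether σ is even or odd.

even

The cycle lengths are 5, 5, 1.
A cycle is odd iff its length is even; σ has 0 even-length cycles, so sgn(σ) = (−1)^0 and σ is even.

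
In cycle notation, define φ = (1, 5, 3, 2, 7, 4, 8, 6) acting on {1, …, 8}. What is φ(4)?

In the cycle (1, 5, 3, 2, 7, 4, 8, 6), 4 is followed by 8, so φ(4) = 8.

8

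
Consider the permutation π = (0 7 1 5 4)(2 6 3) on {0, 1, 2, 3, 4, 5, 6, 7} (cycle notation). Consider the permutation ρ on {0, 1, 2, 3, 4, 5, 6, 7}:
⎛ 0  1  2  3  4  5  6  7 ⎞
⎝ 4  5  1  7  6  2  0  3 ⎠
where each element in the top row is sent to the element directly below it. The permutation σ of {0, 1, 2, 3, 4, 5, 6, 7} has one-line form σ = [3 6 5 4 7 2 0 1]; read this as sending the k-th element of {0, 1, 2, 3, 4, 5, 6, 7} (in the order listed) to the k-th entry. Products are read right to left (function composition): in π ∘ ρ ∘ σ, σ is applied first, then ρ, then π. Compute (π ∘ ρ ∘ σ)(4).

2

Chase 4: σ(4) = 7; ρ(7) = 3; π(3) = 2. Hence (π ∘ ρ ∘ σ)(4) = 2.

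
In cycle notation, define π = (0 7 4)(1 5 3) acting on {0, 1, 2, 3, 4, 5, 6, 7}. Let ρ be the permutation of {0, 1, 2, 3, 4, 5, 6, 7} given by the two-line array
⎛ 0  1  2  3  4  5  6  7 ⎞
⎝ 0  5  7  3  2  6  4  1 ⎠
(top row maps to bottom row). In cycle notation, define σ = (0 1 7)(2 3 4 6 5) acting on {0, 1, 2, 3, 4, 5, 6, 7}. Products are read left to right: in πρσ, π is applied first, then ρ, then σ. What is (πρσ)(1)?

(πρσ)(1) = σ(ρ(π(1))). π(1) = 5, then ρ(5) = 6, then σ(6) = 5, so the result is 5.

5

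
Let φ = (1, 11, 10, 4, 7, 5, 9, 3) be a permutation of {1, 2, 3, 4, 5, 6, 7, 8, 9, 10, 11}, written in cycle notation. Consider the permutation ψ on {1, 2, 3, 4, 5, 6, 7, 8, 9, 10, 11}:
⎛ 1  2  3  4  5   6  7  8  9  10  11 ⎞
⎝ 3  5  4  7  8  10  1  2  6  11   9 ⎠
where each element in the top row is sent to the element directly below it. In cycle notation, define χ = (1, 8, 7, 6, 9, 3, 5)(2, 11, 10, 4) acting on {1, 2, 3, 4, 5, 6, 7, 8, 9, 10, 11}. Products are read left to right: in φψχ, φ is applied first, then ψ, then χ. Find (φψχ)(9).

Chase 9: φ(9) = 3; ψ(3) = 4; χ(4) = 2. Hence (φψχ)(9) = 2.

2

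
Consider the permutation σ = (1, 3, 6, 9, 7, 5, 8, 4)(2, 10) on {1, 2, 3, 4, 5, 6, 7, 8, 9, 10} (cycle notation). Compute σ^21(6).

4

6 lies in the 8-cycle (1, 3, 6, 9, 7, 5, 8, 4).
Since the cycle has length 8, σ^21 acts on it the same as σ^5 (21 mod 8 = 5).
Stepping 5 places around the cycle: 6 → 9 → 7 → 5 → 8 → 4.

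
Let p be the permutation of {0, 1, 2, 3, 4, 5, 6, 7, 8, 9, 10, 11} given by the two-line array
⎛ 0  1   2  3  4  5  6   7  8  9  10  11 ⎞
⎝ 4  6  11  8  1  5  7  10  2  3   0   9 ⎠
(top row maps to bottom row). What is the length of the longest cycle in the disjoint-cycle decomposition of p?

6

Decomposing into disjoint cycles gives (0, 4, 1, 6, 7, 10)(2, 11, 9, 3, 8); the longest has length 6.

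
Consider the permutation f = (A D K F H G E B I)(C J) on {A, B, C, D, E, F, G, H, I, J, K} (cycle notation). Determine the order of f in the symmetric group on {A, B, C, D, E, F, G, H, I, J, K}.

18

The cycle type of f is (9, 2).
The order is lcm(9, 2) = 18.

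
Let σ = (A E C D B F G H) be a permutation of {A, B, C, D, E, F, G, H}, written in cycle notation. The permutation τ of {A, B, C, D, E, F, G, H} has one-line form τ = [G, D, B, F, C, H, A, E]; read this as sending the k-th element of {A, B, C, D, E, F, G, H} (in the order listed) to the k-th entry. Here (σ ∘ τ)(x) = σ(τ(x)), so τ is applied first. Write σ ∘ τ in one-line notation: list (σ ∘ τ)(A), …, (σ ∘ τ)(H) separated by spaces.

Chase each element through τ then σ: A → G → H; B → D → B; C → B → F; D → F → G; E → C → D; F → H → A; G → A → E; H → E → C.
So σ ∘ τ in one-line form is H B F G D A E C.

H B F G D A E C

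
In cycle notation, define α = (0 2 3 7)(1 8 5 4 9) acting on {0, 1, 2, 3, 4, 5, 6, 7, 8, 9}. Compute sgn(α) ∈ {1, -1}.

-1

The cycle lengths are 5, 4, 1.
A cycle is odd iff its length is even; α has 1 even-length cycle, so sgn(α) = (−1)^1 and α is odd.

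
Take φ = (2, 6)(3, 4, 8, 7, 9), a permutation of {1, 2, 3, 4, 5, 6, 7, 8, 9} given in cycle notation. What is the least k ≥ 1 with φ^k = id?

The cycle type of φ is (5, 2, 1, 1).
The order is lcm(5, 2) = 10.

10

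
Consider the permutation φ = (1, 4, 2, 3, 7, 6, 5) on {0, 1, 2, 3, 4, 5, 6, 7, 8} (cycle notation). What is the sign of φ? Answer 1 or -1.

The cycle lengths are 7, 1, 1.
A cycle is odd iff its length is even; φ has 0 even-length cycles, so sgn(φ) = (−1)^0 and φ is even.

1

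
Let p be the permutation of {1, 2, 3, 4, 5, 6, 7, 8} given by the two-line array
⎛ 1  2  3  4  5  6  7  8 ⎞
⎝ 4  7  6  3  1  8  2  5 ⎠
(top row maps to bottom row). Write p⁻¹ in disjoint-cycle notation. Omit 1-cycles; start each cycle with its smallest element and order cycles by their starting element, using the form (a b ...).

(1 5 8 6 3 4)(2 7)

The cycle decomposition of p is (1 4 3 6 8 5)(2 7).
Reversing each cycle (and rotating so the smallest element leads) gives p⁻¹ = (1 5 8 6 3 4)(2 7).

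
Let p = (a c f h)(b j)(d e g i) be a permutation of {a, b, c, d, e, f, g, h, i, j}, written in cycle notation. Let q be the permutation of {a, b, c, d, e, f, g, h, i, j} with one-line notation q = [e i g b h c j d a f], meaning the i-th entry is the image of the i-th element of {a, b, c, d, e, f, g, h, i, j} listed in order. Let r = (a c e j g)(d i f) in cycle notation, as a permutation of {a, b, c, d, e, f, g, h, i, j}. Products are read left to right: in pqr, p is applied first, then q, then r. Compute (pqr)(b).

d

(pqr)(b) = r(q(p(b))). p(b) = j, then q(j) = f, then r(f) = d, so the result is d.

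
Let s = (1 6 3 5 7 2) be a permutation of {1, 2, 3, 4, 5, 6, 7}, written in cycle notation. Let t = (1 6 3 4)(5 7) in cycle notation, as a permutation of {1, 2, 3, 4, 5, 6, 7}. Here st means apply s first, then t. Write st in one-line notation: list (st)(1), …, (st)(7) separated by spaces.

3 6 7 1 5 4 2

(st)(x) = t(s(x)). Computing each image: t(s(1)) = t(6) = 3, t(s(2)) = t(1) = 6, t(s(3)) = t(5) = 7, t(s(4)) = t(4) = 1, t(s(5)) = t(7) = 5, t(s(6)) = t(3) = 4, t(s(7)) = t(2) = 2.
Hence st = [3 6 7 1 5 4 2].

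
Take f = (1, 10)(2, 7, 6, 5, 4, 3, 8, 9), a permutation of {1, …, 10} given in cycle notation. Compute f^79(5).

6

5 lies in the 8-cycle (2, 7, 6, 5, 4, 3, 8, 9).
Powers repeat with period 8 on this cycle, and 79 mod 8 = 7, so f^79(5) = f^7(5).
Stepping 7 places around the cycle: 5 → 4 → 3 → 8 → 9 → 2 → 7 → 6.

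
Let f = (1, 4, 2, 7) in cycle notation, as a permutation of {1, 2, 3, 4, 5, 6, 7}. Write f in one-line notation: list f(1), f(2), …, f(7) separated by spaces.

4 7 3 2 5 6 1

Image by image: 1↦4, 2↦7, 3↦3, 4↦2, 5↦5, 6↦6, 7↦1.
Listing these in domain order gives 4 7 3 2 5 6 1.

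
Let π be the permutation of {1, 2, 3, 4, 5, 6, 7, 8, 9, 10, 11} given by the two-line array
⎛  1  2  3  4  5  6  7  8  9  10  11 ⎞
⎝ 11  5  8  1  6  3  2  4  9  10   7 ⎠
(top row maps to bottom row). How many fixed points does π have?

The fixed points (elements with π(x) = x) are {9, 10}, so there are 2.

2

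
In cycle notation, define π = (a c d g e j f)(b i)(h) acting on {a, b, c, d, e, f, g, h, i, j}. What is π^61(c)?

c lies in the 7-cycle (a c d g e j f).
Powers repeat with period 7 on this cycle, and 61 mod 7 = 5, so π^61(c) = π^5(c).
Advancing 5 steps from c: c → d → g → e → j → f.

f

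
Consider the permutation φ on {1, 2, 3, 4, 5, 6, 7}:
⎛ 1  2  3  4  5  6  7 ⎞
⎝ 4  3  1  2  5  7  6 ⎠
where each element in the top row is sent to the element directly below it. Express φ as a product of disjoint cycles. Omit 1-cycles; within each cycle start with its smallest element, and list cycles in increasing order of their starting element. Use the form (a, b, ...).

Start at 1 and follow images: 1 → 4 → 2 → 3 → 1, giving the cycle (1, 4, 2, 3).
Repeating from the next unused element and collecting all non-trivial cycles gives (1, 4, 2, 3)(6, 7).

(1, 4, 2, 3)(6, 7)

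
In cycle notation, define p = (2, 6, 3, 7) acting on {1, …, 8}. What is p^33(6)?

6 lies in the 4-cycle (2, 6, 3, 7).
On a 4-cycle, p^4 is the identity, so p^33 = p^1 there (33 ≡ 1 mod 4).
Stepping 1 place around the cycle: 6 → 3.

3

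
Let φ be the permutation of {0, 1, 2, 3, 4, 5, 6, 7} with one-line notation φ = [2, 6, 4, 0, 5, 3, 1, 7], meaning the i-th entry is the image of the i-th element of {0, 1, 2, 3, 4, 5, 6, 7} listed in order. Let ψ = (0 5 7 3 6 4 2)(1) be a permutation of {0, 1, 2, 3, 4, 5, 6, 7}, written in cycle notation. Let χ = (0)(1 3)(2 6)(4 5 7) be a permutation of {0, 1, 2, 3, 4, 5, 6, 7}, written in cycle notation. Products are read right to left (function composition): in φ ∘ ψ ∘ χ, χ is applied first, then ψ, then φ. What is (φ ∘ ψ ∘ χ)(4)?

(φ ∘ ψ ∘ χ)(4) = φ(ψ(χ(4))). χ(4) = 5, then ψ(5) = 7, then φ(7) = 7, so the result is 7.

7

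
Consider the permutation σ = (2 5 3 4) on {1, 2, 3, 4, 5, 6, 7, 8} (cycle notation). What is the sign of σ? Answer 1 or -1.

The cycle lengths are 4, 1, 1, 1, 1.
A cycle of length ℓ contributes ℓ−1 transpositions, so σ is a product of 3 transpositions — odd.

-1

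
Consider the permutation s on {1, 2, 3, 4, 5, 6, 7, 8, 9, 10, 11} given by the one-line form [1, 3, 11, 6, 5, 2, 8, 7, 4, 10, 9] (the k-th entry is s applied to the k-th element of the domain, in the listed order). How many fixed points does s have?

The fixed points (elements with s(x) = x) are {1, 5, 10}, so there are 3.

3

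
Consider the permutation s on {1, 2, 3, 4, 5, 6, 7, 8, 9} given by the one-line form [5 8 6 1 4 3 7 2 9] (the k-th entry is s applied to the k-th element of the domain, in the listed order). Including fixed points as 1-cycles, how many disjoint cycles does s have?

5

The cycle decomposition is (1, 5, 4)(2, 8)(3, 6)(7)(9), which has 5 cycles (counting 1-cycles).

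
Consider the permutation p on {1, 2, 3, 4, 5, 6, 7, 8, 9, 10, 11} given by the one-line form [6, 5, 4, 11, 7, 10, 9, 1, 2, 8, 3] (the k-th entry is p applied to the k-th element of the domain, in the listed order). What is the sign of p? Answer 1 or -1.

1

In disjoint-cycle form the cycle lengths are 4, 4, 3.
A cycle of length ℓ contributes ℓ−1 transpositions, so p is a product of 3 + 3 + 2 = 8 transpositions — even.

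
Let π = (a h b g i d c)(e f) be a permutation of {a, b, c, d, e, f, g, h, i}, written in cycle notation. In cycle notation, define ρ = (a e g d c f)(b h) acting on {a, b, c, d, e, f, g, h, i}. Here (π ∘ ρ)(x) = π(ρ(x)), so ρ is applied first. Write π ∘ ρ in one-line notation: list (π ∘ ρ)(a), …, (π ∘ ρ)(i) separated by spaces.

f b e a i h c g d

(π ∘ ρ)(x) = π(ρ(x)). Computing each image: π(ρ(a)) = π(e) = f, π(ρ(b)) = π(h) = b, π(ρ(c)) = π(f) = e, π(ρ(d)) = π(c) = a, π(ρ(e)) = π(g) = i, π(ρ(f)) = π(a) = h, π(ρ(g)) = π(d) = c, π(ρ(h)) = π(b) = g, π(ρ(i)) = π(i) = d.
Hence π ∘ ρ = [f b e a i h c g d].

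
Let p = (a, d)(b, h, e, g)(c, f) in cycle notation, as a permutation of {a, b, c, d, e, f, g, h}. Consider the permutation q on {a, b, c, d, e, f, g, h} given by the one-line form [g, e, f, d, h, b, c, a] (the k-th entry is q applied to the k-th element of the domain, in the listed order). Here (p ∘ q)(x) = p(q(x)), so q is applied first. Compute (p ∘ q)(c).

(p ∘ q)(c) = p(q(c)). q(c) = f, then p(f) = c. So (p ∘ q)(c) = c.

c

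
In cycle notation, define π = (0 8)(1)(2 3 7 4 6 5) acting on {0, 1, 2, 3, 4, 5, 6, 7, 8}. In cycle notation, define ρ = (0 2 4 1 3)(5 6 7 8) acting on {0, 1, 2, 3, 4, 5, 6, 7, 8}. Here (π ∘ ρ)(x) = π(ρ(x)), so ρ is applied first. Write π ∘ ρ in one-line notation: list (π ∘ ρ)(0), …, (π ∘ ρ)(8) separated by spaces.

3 7 6 8 1 5 4 0 2

Chase each element through ρ then π: 0 → 2 → 3; 1 → 3 → 7; 2 → 4 → 6; 3 → 0 → 8; 4 → 1 → 1; 5 → 6 → 5; 6 → 7 → 4; 7 → 8 → 0; 8 → 5 → 2.
Collecting the images, π ∘ ρ = [3 7 6 8 1 5 4 0 2].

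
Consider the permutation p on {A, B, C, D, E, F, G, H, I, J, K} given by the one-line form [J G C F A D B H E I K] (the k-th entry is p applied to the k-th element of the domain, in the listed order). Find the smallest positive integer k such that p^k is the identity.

The disjoint-cycle form of p has cycle lengths 4, 2, 2, 1, 1, 1.
The order is lcm(4, 2, 2) = 4.

4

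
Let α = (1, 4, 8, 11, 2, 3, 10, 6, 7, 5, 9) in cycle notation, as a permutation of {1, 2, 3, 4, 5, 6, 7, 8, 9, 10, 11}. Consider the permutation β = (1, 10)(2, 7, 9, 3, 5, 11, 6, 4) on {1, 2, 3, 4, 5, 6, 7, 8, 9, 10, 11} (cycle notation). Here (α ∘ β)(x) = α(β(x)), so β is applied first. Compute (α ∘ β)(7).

1

(α ∘ β)(7) = α(β(7)). β(7) = 9, then α(9) = 1. So (α ∘ β)(7) = 1.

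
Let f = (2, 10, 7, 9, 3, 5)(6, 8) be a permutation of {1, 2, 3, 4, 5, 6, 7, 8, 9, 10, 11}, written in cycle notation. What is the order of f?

6

The disjoint cycles have lengths 6, 2, 1, 1, 1.
Since disjoint cycles commute, ord(f) = lcm(6, 2) = 6.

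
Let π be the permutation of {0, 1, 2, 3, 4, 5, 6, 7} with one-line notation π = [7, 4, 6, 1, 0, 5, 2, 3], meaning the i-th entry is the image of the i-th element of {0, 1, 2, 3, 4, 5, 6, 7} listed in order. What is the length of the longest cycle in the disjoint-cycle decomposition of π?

5

Decomposing into disjoint cycles gives (0, 7, 3, 1, 4)(2, 6); the longest has length 5.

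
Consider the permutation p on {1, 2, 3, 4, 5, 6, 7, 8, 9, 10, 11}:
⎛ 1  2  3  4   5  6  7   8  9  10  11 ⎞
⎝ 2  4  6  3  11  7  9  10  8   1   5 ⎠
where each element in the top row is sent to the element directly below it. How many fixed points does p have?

No element satisfies p(x) = x, so there are 0 fixed points.

0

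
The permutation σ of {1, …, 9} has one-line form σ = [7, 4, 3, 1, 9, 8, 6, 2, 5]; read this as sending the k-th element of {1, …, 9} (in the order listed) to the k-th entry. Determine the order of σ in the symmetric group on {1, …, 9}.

Decomposing into disjoint cycles gives cycle lengths 6, 2, 1.
The order of σ is the least common multiple of its cycle lengths: lcm(6, 2) = 6.

6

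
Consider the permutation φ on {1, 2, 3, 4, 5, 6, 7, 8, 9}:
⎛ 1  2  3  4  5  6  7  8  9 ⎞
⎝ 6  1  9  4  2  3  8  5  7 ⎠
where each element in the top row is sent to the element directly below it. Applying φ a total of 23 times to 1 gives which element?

Tracing 1 → 6 → … returns to 1 after 8 steps, so 1 lies in an 8-cycle (1, 6, 3, 9, 7, 8, 5, 2).
Powers repeat with period 8 on this cycle, and 23 mod 8 = 7, so φ^23(1) = φ^7(1).
Advancing 7 steps from 1: 1 → 6 → 3 → 9 → 7 → 8 → 5 → 2.

2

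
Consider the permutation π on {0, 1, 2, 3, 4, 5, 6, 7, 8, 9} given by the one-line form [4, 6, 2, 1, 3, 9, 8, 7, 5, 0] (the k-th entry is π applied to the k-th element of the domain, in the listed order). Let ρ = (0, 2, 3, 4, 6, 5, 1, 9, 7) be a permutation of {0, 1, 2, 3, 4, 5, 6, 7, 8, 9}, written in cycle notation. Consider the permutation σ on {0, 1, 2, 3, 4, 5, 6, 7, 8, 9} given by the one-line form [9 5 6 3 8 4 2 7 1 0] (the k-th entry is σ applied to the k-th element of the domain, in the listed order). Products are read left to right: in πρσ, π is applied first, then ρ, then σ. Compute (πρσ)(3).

0

(πρσ)(3) = σ(ρ(π(3))). π(3) = 1, then ρ(1) = 9, then σ(9) = 0, so the result is 0.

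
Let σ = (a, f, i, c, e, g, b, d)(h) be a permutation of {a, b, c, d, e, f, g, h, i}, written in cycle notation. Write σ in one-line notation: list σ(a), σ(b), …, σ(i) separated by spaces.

f d e a g i b h c

Each element maps to the next entry in its cycle (wrapping to the front): a→f, b→d, c→e, d→a, e→g, f→i, g→b, h→h, i→c.
Listing these in domain order gives f d e a g i b h c.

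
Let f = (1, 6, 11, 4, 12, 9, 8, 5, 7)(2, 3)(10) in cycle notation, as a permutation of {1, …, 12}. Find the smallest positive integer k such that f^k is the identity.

18

The disjoint cycles have lengths 9, 2, 1.
Since disjoint cycles commute, ord(f) = lcm(9, 2) = 18.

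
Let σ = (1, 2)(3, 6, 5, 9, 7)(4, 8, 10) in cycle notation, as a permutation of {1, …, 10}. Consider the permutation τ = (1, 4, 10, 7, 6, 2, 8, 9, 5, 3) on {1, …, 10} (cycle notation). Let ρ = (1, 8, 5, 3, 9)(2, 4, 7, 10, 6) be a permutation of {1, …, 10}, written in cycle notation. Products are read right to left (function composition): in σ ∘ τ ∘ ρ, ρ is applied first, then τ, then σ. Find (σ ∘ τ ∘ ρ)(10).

1

Chase 10: ρ(10) = 6; τ(6) = 2; σ(2) = 1. Hence (σ ∘ τ ∘ ρ)(10) = 1.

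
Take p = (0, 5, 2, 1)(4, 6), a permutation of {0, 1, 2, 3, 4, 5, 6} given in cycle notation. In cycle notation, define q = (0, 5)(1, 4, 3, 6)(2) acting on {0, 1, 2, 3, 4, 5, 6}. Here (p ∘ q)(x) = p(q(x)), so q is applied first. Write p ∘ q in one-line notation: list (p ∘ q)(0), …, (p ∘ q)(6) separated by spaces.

2 6 1 4 3 5 0

Chase each element through q then p: 0 → 5 → 2; 1 → 4 → 6; 2 → 2 → 1; 3 → 6 → 4; 4 → 3 → 3; 5 → 0 → 5; 6 → 1 → 0.
Collecting the images, p ∘ q = [2 6 1 4 3 5 0].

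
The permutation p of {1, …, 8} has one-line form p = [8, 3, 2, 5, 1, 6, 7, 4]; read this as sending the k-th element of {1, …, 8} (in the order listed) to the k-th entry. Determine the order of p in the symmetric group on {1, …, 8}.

Writing p as disjoint cycles, the cycle lengths are 4, 2, 1, 1.
The order of p is the least common multiple of its cycle lengths: lcm(4, 2) = 4.

4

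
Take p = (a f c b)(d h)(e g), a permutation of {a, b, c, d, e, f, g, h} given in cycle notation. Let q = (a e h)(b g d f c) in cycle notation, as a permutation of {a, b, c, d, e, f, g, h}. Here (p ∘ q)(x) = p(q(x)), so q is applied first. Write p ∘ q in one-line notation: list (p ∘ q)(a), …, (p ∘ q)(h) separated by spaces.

For each element, apply q then p: a → e → g; b → g → e; c → b → a; d → f → c; e → h → d; f → c → b; g → d → h; h → a → f.
Collecting the images, p ∘ q = [g e a c d b h f].

g e a c d b h f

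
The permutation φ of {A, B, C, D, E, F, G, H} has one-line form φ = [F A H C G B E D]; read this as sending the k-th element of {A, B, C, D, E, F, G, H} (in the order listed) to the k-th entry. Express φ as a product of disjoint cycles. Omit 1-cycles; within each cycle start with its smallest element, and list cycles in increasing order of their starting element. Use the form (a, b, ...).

(A, F, B)(C, H, D)(E, G)

From A: A → F → B → A, closing the cycle (A, F, B).
Repeating from the next unused element and collecting all non-trivial cycles gives (A, F, B)(C, H, D)(E, G).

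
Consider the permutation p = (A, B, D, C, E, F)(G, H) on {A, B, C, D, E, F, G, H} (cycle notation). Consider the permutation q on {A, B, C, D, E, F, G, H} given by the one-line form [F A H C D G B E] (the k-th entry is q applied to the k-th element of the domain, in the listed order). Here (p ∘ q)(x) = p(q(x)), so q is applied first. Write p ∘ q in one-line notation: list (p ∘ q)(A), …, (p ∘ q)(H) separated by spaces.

(p ∘ q)(x) = p(q(x)). Computing each image: p(q(A)) = p(F) = A, p(q(B)) = p(A) = B, p(q(C)) = p(H) = G, p(q(D)) = p(C) = E, p(q(E)) = p(D) = C, p(q(F)) = p(G) = H, p(q(G)) = p(B) = D, p(q(H)) = p(E) = F.
Hence p ∘ q = [A B G E C H D F].

A B G E C H D F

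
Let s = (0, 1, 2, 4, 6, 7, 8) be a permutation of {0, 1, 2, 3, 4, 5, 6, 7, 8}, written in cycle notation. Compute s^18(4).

0

4 lies in the 7-cycle (0, 1, 2, 4, 6, 7, 8).
Since the cycle has length 7, s^18 acts on it the same as s^4 (18 mod 7 = 4).
Stepping 4 places around the cycle: 4 → 6 → 7 → 8 → 0.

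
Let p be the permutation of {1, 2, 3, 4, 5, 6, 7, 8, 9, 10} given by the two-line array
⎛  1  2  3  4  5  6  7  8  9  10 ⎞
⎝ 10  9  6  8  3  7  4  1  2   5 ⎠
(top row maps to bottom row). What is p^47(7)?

6

Tracing 7 → 4 → … returns to 7 after 8 steps, so 7 lies in an 8-cycle (1, 10, 5, 3, 6, 7, 4, 8).
Powers repeat with period 8 on this cycle, and 47 mod 8 = 7, so p^47(7) = p^7(7).
Advancing 7 steps from 7: 7 → 4 → 8 → 1 → 10 → 5 → 3 → 6.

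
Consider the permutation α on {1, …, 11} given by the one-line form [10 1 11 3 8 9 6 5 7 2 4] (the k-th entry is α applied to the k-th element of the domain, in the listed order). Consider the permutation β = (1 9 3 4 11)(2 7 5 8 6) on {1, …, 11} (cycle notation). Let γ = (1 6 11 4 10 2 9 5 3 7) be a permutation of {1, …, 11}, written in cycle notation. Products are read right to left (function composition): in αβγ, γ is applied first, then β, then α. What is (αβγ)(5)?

(αβγ)(5) = α(β(γ(5))). γ(5) = 3, then β(3) = 4, then α(4) = 3, so the result is 3.

3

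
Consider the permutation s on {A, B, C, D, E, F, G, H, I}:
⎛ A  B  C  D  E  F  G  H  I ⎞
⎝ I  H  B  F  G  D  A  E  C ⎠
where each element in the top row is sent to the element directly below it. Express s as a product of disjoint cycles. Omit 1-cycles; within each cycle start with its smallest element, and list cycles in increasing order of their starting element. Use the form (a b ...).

(A I C B H E G)(D F)

Start at A and follow images: A → I → C → B → H → E → G → A, giving the cycle (A I C B H E G).
Continuing from each remaining unvisited element yields (A I C B H E G)(D F).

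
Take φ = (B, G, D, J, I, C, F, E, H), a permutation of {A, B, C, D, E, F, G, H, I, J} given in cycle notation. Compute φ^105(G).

E

G lies in the 9-cycle (B, G, D, J, I, C, F, E, H).
On a 9-cycle, φ^9 is the identity, so φ^105 = φ^6 there (105 ≡ 6 mod 9).
Stepping 6 places around the cycle: G → D → J → I → C → F → E.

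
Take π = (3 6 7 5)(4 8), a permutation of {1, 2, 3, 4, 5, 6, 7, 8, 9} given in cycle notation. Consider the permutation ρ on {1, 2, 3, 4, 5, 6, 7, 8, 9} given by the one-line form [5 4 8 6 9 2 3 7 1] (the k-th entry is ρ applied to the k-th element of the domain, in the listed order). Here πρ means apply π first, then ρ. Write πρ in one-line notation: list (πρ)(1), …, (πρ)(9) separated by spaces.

Chase each element through π then ρ: 1 → 1 → 5; 2 → 2 → 4; 3 → 6 → 2; 4 → 8 → 7; 5 → 3 → 8; 6 → 7 → 3; 7 → 5 → 9; 8 → 4 → 6; 9 → 9 → 1.
So πρ in one-line form is 5 4 2 7 8 3 9 6 1.

5 4 2 7 8 3 9 6 1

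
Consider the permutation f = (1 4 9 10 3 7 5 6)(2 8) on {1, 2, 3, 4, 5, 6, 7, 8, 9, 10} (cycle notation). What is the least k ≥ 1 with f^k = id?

8

The disjoint cycles have lengths 8, 2.
The order of f is the least common multiple of its cycle lengths: lcm(8, 2) = 8.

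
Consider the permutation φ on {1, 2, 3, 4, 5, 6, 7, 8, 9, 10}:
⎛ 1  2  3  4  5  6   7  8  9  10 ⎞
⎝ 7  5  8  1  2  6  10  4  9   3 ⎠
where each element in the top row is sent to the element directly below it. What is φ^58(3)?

Tracing 3 → 8 → … returns to 3 after 6 steps, so 3 lies in a 6-cycle (1 7 10 3 8 4).
On a 6-cycle, φ^6 is the identity, so φ^58 = φ^4 there (58 ≡ 4 mod 6).
Advancing 4 steps from 3: 3 → 8 → 4 → 1 → 7.

7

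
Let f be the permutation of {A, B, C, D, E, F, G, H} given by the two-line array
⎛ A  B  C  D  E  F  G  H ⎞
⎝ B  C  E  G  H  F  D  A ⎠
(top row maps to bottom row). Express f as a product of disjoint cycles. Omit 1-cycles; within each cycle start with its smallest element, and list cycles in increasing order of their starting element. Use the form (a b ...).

(A B C E H)(D G)

From A: A → B → C → E → H → A, closing the cycle (A B C E H).
Repeating from the next unused element and collecting all non-trivial cycles gives (A B C E H)(D G).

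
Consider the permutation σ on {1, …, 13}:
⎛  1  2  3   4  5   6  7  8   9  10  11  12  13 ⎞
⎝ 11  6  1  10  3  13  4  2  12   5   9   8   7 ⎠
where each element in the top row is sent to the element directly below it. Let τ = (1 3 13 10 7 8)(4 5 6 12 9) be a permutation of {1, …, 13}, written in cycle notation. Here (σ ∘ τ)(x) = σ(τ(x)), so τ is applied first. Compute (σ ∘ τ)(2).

6

First apply τ: τ(2) = 2, then σ(2) = 6. Thus (σ ∘ τ)(2) = 6.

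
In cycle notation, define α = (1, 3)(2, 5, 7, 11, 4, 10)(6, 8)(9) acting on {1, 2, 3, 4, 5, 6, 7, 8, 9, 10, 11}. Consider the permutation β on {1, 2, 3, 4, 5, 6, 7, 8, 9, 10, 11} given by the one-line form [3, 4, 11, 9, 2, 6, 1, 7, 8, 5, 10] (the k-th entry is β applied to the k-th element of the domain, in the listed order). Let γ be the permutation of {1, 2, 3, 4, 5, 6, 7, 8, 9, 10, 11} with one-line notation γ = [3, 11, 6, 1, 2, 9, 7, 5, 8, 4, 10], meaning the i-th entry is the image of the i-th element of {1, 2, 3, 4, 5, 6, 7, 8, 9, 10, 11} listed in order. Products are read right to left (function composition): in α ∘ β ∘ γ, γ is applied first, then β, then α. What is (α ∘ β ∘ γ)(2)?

2

Chase 2: γ(2) = 11; β(11) = 10; α(10) = 2. Hence (α ∘ β ∘ γ)(2) = 2.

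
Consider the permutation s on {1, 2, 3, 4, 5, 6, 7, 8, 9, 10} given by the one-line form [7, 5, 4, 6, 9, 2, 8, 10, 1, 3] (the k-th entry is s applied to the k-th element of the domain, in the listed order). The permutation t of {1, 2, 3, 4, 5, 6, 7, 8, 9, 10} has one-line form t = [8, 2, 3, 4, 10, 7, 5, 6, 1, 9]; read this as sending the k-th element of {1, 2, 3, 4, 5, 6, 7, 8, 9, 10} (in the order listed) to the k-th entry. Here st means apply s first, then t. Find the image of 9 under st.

8

(st)(9) = t(s(9)). s(9) = 1, then t(1) = 8. So (st)(9) = 8.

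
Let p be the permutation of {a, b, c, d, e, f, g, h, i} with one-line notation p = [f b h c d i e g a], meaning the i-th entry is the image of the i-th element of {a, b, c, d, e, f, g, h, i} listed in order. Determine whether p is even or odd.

even

In disjoint-cycle form the cycle lengths are 5, 3, 1.
A cycle of length ℓ contributes ℓ−1 transpositions, so p is a product of 4 + 2 = 6 transpositions — even.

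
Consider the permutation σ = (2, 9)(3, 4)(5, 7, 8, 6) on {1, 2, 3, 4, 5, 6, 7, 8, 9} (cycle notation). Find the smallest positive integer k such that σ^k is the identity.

4

The cycle type of σ is (4, 2, 2, 1).
The order of σ is the least common multiple of its cycle lengths: lcm(4, 2, 2) = 4.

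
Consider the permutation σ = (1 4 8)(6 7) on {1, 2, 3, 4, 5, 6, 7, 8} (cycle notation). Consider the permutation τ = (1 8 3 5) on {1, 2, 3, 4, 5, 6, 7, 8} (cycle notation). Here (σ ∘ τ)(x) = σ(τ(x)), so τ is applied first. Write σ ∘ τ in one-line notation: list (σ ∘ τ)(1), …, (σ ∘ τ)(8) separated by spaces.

1 2 5 8 4 7 6 3

(σ ∘ τ)(x) = σ(τ(x)). Computing each image: σ(τ(1)) = σ(8) = 1, σ(τ(2)) = σ(2) = 2, σ(τ(3)) = σ(5) = 5, σ(τ(4)) = σ(4) = 8, σ(τ(5)) = σ(1) = 4, σ(τ(6)) = σ(6) = 7, σ(τ(7)) = σ(7) = 6, σ(τ(8)) = σ(3) = 3.
Hence σ ∘ τ = [1 2 5 8 4 7 6 3].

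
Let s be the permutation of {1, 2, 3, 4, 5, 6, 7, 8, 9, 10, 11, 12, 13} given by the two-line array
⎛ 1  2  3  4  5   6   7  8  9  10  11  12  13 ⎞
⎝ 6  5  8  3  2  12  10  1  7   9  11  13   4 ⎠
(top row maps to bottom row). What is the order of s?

The disjoint-cycle form of s has cycle lengths 7, 3, 2, 1.
The order is lcm(7, 3, 2) = 42.

42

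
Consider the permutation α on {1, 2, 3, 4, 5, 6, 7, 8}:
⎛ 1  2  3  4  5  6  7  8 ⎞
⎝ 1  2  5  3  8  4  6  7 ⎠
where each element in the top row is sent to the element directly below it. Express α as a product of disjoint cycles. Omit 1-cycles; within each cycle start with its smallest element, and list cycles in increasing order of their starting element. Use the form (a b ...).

(3 5 8 7 6 4)

Iterating α from 3 gives 3 → 5 → 8 → 7 → 6 → 4 → 3; that is the 6-cycle (3 5 8 7 6 4).
Continuing from each remaining unvisited element yields (3 5 8 7 6 4).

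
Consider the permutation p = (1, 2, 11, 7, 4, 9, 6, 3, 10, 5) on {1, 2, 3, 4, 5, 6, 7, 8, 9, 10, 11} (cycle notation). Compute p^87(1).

1 lies in the 10-cycle (1, 2, 11, 7, 4, 9, 6, 3, 10, 5).
On a 10-cycle, p^10 is the identity, so p^87 = p^7 there (87 ≡ 7 mod 10).
Stepping 7 places around the cycle: 1 → 2 → 11 → 7 → 4 → 9 → 6 → 3.

3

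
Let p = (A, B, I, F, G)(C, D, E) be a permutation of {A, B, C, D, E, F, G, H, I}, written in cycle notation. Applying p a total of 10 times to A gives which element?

A

A lies in the 5-cycle (A, B, I, F, G).
Powers repeat with period 5 on this cycle, and 10 mod 5 = 0, so p^10(A) = p^0(A).
So p^10(A) = A.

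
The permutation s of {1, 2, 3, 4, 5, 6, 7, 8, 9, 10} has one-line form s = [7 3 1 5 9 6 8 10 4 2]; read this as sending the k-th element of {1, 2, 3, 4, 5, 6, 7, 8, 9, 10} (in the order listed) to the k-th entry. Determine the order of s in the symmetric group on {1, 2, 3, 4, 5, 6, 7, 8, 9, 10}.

Writing s as disjoint cycles, the cycle lengths are 6, 3, 1.
Since disjoint cycles commute, ord(s) = lcm(6, 3) = 6.

6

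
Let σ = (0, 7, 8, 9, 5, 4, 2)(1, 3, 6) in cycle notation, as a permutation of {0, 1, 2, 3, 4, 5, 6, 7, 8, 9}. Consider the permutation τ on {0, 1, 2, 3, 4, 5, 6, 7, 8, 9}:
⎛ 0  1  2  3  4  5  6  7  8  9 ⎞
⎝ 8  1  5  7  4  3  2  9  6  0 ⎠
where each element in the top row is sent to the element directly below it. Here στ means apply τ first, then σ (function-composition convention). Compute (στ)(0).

9

(στ)(0) = σ(τ(0)). τ(0) = 8, then σ(8) = 9. So (στ)(0) = 9.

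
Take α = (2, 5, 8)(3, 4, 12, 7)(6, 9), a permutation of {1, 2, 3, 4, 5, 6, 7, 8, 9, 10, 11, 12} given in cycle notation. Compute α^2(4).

4 lies in the 4-cycle (3, 4, 12, 7).
Advancing 2 steps from 4: 4 → 12 → 7.

7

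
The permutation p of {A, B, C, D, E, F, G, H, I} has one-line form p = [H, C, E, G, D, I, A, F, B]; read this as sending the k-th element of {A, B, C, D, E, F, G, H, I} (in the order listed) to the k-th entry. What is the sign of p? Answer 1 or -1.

In disjoint-cycle form the cycle lengths are 9.
A cycle of length ℓ contributes ℓ−1 transpositions, so p is a product of 8 transpositions — even.

1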